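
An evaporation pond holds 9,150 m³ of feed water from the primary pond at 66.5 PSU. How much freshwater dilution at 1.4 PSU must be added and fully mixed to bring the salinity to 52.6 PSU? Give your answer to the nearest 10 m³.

Salt balance: 9,150×66.5 + V×1.4 = (9,150+V)×52.6
608,475 + 1.4V = 481,290 + 52.6V
127,185 = 51.2V
V = 2,484.08 m³

2480 m³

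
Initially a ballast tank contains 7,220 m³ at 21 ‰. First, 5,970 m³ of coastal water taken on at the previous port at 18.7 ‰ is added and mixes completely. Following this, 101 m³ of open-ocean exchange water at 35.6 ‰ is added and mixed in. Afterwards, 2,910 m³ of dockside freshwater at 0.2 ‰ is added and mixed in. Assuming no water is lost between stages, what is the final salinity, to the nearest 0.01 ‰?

Conserving salt mass:
Initial salt = 7,220×21 = 151,620
After stage 1: salt = 151,620 + 5,970×18.7 = 263,259; volume = 13,190 m³; S = 19.959 ‰
After stage 2: salt = 263,259 + 101×35.6 = 266,854.6; volume = 13,291 m³; S = 20.078 ‰
After stage 3: salt = 266,854.6 + 2,910×0.2 = 267,436.6; volume = 16,201 m³
S = 267,436.6 / 16,201 = 16.5074 ‰

16.51 ‰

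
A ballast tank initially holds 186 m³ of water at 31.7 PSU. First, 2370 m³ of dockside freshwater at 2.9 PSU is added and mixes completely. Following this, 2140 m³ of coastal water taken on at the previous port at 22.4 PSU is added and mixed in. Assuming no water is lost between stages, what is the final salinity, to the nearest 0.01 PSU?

By conservation of dissolved salt,
Initial salt = 186×31.7 = 5,896.2
After stage 1: salt = 5,896.2 + 2,370×2.9 = 12,769.2; volume = 2,556 m³; S = 4.996 PSU
After stage 2: salt = 12,769.2 + 2,140×22.4 = 60,705.2; volume = 4,696 m³
S = 60,705.2 / 4,696 = 12.927 PSU

12.93 PSU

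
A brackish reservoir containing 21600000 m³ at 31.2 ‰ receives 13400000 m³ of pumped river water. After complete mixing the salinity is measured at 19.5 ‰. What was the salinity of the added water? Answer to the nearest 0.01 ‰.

Salt balance: 21,600,000×31.2 + 13,400,000×S = 35,000,000×19.5
673,920,000 + 13,400,000·S = 682,500,000
S = (682,500,000 − 673,920,000) / 13,400,000 = 0.6403 ‰

0.64 ‰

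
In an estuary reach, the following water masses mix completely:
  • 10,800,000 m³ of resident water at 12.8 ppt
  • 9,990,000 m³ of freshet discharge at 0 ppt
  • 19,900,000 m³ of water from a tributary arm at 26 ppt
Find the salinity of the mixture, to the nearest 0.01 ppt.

16.11 ppt

Conserving salt mass:
salt = 10,800,000×12.8 + 9,990,000×0 + 19,900,000×26 = 138,240,000 + 0 + 517,400,000 = 655,640,000
volume = 10,800,000 + 9,990,000 + 19,900,000 = 40,690,000 m³
S = 655,640,000 / 40,690,000 = 16.113 ppt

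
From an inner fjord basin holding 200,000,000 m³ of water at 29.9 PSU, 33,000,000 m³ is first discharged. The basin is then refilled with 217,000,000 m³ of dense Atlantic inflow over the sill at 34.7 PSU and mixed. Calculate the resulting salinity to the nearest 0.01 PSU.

32.61 PSU

Remaining after removal: 167,000,000 m³ at 29.9 PSU (salt = 4,993,300,000)
After addition: salt = 4,993,300,000 + 217,000,000×34.7 = 12,523,200,000; volume = 384,000,000 m³
S = 12,523,200,000 / 384,000,000 = 32.6125 PSU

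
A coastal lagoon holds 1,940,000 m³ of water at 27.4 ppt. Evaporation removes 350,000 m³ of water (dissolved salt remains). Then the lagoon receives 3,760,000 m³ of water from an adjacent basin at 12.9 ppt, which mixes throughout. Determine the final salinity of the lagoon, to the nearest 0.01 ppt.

After evaporation: salt = 1,940,000×27.4 = 53,156,000; volume = 1,940,000 − 350,000 = 1,590,000 m³
After mixing: salt = 53,156,000 + 3,760,000×12.9 = 101,660,000; volume = 1,590,000 + 3,760,000 = 5,350,000 m³
S = 101,660,000 / 5,350,000 = 19.0019 ppt

19.00 ppt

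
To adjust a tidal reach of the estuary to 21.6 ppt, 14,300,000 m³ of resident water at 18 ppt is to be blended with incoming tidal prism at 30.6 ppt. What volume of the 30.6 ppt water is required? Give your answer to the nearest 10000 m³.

Salt balance: 14,300,000×18 + V×30.6 = (14,300,000+V)×21.6
257,400,000 + 30.6V = 308,880,000 + 21.6V
51,480,000 = 9V
V = 5,720,000 m³

5720000 m³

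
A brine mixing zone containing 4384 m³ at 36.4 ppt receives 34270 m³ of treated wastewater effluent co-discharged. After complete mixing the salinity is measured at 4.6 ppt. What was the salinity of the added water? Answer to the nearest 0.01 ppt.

0.53 ppt

Salt balance: 4,384×36.4 + 34,270×S = 38,654×4.6
159,577.6 + 34,270·S = 177,808.4
S = (177,808.4 − 159,577.6) / 34,270 = 0.532 ppt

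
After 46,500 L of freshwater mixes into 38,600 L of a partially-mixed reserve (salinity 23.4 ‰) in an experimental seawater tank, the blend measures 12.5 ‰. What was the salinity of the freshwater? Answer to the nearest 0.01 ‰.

Salt balance: 38,600×23.4 + 46,500×S = 85,100×12.5
903,240 + 46,500·S = 1,063,750
S = (1,063,750 − 903,240) / 46,500 = 3.4518 ‰

3.45 ‰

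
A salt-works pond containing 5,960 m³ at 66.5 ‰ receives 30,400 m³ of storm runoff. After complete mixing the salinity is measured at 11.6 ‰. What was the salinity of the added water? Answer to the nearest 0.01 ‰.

Salt balance: 5,960×66.5 + 30,400×S = 36,360×11.6
396,340 + 30,400·S = 421,776
S = (421,776 − 396,340) / 30,400 = 0.8367 ‰

0.84 ‰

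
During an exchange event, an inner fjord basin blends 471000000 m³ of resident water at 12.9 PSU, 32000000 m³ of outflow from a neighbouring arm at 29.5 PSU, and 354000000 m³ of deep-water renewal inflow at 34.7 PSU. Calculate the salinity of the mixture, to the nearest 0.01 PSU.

22.52 PSU

Total salt / total volume:
salt = 471,000,000×12.9 + 32,000,000×29.5 + 354,000,000×34.7 = 6,075,900,000 + 944,000,000 + 12,283,800,000 = 19,303,700,000
volume = 471,000,000 + 32,000,000 + 354,000,000 = 857,000,000 m³
S = 19,303,700,000 / 857,000,000 = 22.5247 PSU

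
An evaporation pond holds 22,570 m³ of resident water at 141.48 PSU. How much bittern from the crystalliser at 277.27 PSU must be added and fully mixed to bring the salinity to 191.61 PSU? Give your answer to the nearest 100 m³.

Salt balance: 22,570×141.48 + V×277.27 = (22,570+V)×191.61
3,193,203.6 + 277.27V = 4,324,637.7 + 191.61V
1,131,434.1 = 85.66V
V = 13,208.43 m³

13200 m³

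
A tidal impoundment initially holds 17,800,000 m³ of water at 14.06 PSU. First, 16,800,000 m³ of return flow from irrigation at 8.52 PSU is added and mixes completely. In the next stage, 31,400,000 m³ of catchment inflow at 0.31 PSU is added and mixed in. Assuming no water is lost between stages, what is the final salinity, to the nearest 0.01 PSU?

Mass of salt is conserved:
Initial salt = 17,800,000×14.06 = 250,268,000
After stage 1: salt = 250,268,000 + 16,800,000×8.52 = 393,404,000; volume = 34,600,000 m³; S = 11.37 PSU
After stage 2: salt = 393,404,000 + 31,400,000×0.31 = 403,138,000; volume = 66,000,000 m³
S = 403,138,000 / 66,000,000 = 6.1082 PSU

6.11 PSU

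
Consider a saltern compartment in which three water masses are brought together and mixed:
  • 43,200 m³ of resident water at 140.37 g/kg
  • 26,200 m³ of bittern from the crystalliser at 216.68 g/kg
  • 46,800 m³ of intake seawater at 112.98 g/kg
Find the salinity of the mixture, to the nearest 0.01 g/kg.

146.54 g/kg

Total salt / total volume:
salt = 43,200×140.37 + 26,200×216.68 + 46,800×112.98 = 6,063,984 + 5,677,016 + 5,287,464 = 17,028,464
volume = 43,200 + 26,200 + 46,800 = 116,200 m³
S = 17,028,464 / 116,200 = 146.5444 g/kg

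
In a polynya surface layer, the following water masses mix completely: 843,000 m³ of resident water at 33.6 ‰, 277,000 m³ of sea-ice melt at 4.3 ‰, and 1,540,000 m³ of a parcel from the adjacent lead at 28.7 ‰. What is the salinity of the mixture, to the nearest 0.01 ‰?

Conserving salt mass:
salt = 843,000×33.6 + 277,000×4.3 + 1,540,000×28.7 = 28,324,800 + 1,191,100 + 44,198,000 = 73,713,900
volume = 843,000 + 277,000 + 1,540,000 = 2,660,000 m³
S = 73,713,900 / 2,660,000 = 27.712 ‰

27.71 ‰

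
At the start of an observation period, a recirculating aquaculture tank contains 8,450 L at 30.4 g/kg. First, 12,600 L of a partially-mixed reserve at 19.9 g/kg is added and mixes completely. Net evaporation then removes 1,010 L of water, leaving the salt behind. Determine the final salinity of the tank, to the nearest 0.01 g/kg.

25.33 g/kg

After mixing: salt = 8,450×30.4 + 12,600×19.9 = 507,620; volume = 21,050 L
After evaporation: salt unchanged = 507,620; volume = 21,050 − 1,010 = 20,040 L
S = 507,620 / 20,040 = 25.3303 g/kg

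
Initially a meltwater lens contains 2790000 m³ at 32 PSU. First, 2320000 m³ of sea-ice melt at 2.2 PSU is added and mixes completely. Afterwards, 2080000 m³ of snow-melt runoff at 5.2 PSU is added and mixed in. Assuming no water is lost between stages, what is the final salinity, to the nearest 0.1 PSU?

Mass of salt is conserved:
Initial salt = 2,790,000×32 = 89,280,000
After stage 1: salt = 89,280,000 + 2,320,000×2.2 = 94,384,000; volume = 5,110,000 m³; S = 18.47 PSU
After stage 2: salt = 94,384,000 + 2,080,000×5.2 = 105,200,000; volume = 7,190,000 m³
S = 105,200,000 / 7,190,000 = 14.6314 PSU

14.6 PSU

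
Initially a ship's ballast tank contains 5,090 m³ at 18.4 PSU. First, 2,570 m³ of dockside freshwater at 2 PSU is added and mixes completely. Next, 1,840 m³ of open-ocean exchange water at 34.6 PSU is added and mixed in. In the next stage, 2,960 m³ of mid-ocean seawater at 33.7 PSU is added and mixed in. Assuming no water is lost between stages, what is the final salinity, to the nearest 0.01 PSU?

Salt balance:
Initial salt = 5,090×18.4 = 93,656
After stage 1: salt = 93,656 + 2,570×2 = 98,796; volume = 7,660 m³; S = 12.898 PSU
After stage 2: salt = 98,796 + 1,840×34.6 = 162,460; volume = 9,500 m³; S = 17.101 PSU
After stage 3: salt = 162,460 + 2,960×33.7 = 262,212; volume = 12,460 m³
S = 262,212 / 12,460 = 21.0443 PSU

21.04 PSU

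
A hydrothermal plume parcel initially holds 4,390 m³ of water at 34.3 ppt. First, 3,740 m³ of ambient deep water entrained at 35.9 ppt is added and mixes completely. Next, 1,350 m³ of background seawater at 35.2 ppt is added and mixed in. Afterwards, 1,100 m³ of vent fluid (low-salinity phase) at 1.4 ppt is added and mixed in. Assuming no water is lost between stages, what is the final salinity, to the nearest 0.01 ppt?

31.56 ppt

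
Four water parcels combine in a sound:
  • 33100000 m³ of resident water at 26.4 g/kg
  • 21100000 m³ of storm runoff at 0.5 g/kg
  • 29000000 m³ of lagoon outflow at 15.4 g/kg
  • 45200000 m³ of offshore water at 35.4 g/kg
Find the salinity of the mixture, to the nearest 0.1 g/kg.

22.8 g/kg

Conserving salt mass:
salt = 33,100,000×26.4 + 21,100,000×0.5 + 29,000,000×15.4 + 45,200,000×35.4 = 873,840,000 + 10,550,000 + 446,600,000 + 1,600,080,000 = 2,931,070,000
volume = 33,100,000 + 21,100,000 + 29,000,000 + 45,200,000 = 128,400,000 m³
S = 2,931,070,000 / 128,400,000 = 22.828 g/kg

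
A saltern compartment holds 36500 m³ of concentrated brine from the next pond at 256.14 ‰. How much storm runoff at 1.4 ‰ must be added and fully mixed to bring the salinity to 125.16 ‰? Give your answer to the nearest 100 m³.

Salt balance: 36,500×256.14 + V×1.4 = (36,500+V)×125.16
9,349,110 + 1.4V = 4,568,340 + 125.16V
4,780,770 = 123.76V
V = 38,629.36 m³

38600 m³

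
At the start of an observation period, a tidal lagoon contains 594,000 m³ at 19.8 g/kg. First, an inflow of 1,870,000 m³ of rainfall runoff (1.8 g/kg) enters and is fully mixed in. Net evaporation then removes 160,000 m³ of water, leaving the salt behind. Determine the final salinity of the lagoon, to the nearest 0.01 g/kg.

After mixing: salt = 594,000×19.8 + 1,870,000×1.8 = 15,127,200; volume = 2,464,000 m³
After evaporation: salt unchanged = 15,127,200; volume = 2,464,000 − 160,000 = 2,304,000 m³
S = 15,127,200 / 2,304,000 = 6.5656 g/kg

6.57 g/kg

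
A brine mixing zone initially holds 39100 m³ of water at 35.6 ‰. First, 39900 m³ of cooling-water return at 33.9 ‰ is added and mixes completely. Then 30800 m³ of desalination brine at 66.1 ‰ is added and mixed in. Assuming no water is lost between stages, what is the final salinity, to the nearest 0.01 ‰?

43.54 ‰

Weighted by volume,
Initial salt = 39,100×35.6 = 1,391,960
After stage 1: salt = 1,391,960 + 39,900×33.9 = 2,744,570; volume = 79,000 m³; S = 34.741 ‰
After stage 2: salt = 2,744,570 + 30,800×66.1 = 4,780,450; volume = 109,800 m³
S = 4,780,450 / 109,800 = 43.5378 ‰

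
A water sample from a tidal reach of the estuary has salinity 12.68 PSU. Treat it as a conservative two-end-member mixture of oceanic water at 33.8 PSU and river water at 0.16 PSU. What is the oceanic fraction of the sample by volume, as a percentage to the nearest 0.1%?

Let g be the oceanic fraction. Salt balance per unit volume:
g×33.8 + (1−g)×0.16 = 12.68
g = (12.68 − 0.16) / (33.8 − 0.16) = 12.52/33.64 = 0.3722

37.2%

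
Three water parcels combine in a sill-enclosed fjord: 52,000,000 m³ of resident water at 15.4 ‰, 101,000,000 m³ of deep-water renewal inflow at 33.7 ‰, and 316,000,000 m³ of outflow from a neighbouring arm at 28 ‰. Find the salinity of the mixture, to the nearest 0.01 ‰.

27.83 ‰

Conserving salt mass:
salt = 52,000,000×15.4 + 101,000,000×33.7 + 316,000,000×28 = 800,800,000 + 3,403,700,000 + 8,848,000,000 = 13,052,500,000
volume = 52,000,000 + 101,000,000 + 316,000,000 = 469,000,000 m³
S = 13,052,500,000 / 469,000,000 = 27.8305 ‰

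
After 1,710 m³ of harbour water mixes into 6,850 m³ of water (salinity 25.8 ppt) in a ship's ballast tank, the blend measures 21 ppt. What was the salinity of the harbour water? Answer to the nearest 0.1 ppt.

1.8 ppt

Salt balance: 6,850×25.8 + 1,710×S = 8,560×21
176,730 + 1,710·S = 179,760
S = (179,760 − 176,730) / 1,710 = 1.7719 ppt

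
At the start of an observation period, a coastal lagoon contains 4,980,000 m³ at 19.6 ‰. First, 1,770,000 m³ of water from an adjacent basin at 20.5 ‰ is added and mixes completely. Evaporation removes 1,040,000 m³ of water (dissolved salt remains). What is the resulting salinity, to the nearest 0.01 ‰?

After mixing: salt = 4,980,000×19.6 + 1,770,000×20.5 = 133,893,000; volume = 6,750,000 m³
After evaporation: salt unchanged = 133,893,000; volume = 6,750,000 − 1,040,000 = 5,710,000 m³
S = 133,893,000 / 5,710,000 = 23.4489 ‰

23.45 ‰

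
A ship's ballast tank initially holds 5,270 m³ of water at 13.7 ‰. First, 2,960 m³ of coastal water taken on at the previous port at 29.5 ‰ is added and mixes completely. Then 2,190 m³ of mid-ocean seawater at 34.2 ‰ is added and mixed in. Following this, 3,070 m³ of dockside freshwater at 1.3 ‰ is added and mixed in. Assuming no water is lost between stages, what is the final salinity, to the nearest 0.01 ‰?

17.67 ‰

Total salt / total volume:
Initial salt = 5,270×13.7 = 72,199
After stage 1: salt = 72,199 + 2,960×29.5 = 159,519; volume = 8,230 m³; S = 19.383 ‰
After stage 2: salt = 159,519 + 2,190×34.2 = 234,417; volume = 10,420 m³; S = 22.497 ‰
After stage 3: salt = 234,417 + 3,070×1.3 = 238,408; volume = 13,490 m³
S = 238,408 / 13,490 = 17.6729 ‰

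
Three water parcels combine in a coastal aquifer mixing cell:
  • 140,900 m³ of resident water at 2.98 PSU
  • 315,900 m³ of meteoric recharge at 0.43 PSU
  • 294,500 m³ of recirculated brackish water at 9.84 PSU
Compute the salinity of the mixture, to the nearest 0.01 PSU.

4.60 PSU

Weighted by volume,
salt = 140,900×2.98 + 315,900×0.43 + 294,500×9.84 = 419,882 + 135,837 + 2,897,880 = 3,453,599
volume = 140,900 + 315,900 + 294,500 = 751,300 m³
S = 3,453,599 / 751,300 = 4.5968 PSU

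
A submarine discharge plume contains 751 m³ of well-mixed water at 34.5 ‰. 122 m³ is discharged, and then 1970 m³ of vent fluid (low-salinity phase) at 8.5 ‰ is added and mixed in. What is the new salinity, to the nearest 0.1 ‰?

14.8 ‰

Remaining after removal: 629 m³ at 34.5 ‰ (salt = 21,700.5)
After addition: salt = 21,700.5 + 1,970×8.5 = 38,445.5; volume = 2,599 m³
S = 38,445.5 / 2,599 = 14.7924 ‰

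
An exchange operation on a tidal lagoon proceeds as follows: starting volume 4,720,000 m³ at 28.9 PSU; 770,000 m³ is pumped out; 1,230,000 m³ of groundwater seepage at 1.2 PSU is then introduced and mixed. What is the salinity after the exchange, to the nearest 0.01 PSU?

22.32 PSU

Remaining after removal: 3,950,000 m³ at 28.9 PSU (salt = 114,155,000)
After addition: salt = 114,155,000 + 1,230,000×1.2 = 115,631,000; volume = 5,180,000 m³
S = 115,631,000 / 5,180,000 = 22.3226 PSU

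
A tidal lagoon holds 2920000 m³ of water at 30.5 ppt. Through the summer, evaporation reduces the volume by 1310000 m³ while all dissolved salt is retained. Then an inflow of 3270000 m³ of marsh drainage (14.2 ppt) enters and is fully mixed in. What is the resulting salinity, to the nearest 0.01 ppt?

After evaporation: salt = 2,920,000×30.5 = 89,060,000; volume = 2,920,000 − 1,310,000 = 1,610,000 m³
After mixing: salt = 89,060,000 + 3,270,000×14.2 = 135,494,000; volume = 1,610,000 + 3,270,000 = 4,880,000 m³
S = 135,494,000 / 4,880,000 = 27.7652 ppt

27.77 ppt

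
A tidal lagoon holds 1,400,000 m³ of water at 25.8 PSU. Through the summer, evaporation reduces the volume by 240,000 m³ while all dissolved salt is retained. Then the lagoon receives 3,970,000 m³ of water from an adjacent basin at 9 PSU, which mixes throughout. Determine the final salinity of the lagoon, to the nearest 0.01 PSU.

After evaporation: salt = 1,400,000×25.8 = 36,120,000; volume = 1,400,000 − 240,000 = 1,160,000 m³
After mixing: salt = 36,120,000 + 3,970,000×9 = 71,850,000; volume = 1,160,000 + 3,970,000 = 5,130,000 m³
S = 71,850,000 / 5,130,000 = 14.0058 PSU

14.01 PSU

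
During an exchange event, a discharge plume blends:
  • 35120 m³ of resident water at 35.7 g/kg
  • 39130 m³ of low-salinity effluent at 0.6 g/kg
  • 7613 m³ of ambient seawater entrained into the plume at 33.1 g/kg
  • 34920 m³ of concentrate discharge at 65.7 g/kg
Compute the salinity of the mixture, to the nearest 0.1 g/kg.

32.7 g/kg

Mass of salt is conserved:
salt = 35,120×35.7 + 39,130×0.6 + 7,613×33.1 + 34,920×65.7 = 1,253,784 + 23,478 + 251,990.3 + 2,294,244 = 3,823,496.3
volume = 35,120 + 39,130 + 7,613 + 34,920 = 116,783 m³
S = 3,823,496.3 / 116,783 = 32.74 g/kg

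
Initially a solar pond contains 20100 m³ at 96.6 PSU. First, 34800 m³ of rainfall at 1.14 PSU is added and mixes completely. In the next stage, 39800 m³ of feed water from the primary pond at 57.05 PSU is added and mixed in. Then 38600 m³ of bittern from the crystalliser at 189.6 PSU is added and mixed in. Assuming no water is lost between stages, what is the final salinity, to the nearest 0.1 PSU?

Salt balance:
Initial salt = 20,100×96.6 = 1,941,660
After stage 1: salt = 1,941,660 + 34,800×1.14 = 1,981,332; volume = 54,900 m³; S = 36.09 PSU
After stage 2: salt = 1,981,332 + 39,800×57.05 = 4,251,922; volume = 94,700 m³; S = 44.899 PSU
After stage 3: salt = 4,251,922 + 38,600×189.6 = 11,570,482; volume = 133,300 m³
S = 11,570,482 / 133,300 = 86.8003 PSU

86.8 PSU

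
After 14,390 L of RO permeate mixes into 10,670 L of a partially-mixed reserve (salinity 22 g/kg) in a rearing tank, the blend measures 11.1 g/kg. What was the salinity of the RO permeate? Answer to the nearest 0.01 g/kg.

3.02 g/kg

Salt balance: 10,670×22 + 14,390×S = 25,060×11.1
234,740 + 14,390·S = 278,166
S = (278,166 − 234,740) / 14,390 = 3.0178 g/kg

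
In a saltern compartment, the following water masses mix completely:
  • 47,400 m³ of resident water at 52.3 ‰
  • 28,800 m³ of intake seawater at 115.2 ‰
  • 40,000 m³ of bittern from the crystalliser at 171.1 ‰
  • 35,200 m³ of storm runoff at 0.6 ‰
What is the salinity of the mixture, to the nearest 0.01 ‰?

83.63 ‰

Mass of salt is conserved:
salt = 47,400×52.3 + 28,800×115.2 + 40,000×171.1 + 35,200×0.6 = 2,479,020 + 3,317,760 + 6,844,000 + 21,120 = 12,661,900
volume = 47,400 + 28,800 + 40,000 + 35,200 = 151,400 m³
S = 12,661,900 / 151,400 = 83.6321 ‰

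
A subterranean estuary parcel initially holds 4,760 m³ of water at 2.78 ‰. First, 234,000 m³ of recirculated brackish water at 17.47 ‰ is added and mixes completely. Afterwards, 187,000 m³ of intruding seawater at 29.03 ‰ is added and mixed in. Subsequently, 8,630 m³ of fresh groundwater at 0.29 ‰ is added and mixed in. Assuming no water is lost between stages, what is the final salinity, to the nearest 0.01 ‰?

Conserving salt mass:
Initial salt = 4,760×2.78 = 13,232.8
After stage 1: salt = 13,232.8 + 234,000×17.47 = 4,101,212.8; volume = 238,760 m³; S = 17.177 ‰
After stage 2: salt = 4,101,212.8 + 187,000×29.03 = 9,529,822.8; volume = 425,760 m³; S = 22.383 ‰
After stage 3: salt = 9,529,822.8 + 8,630×0.29 = 9,532,325.5; volume = 434,390 m³
S = 9,532,325.5 / 434,390 = 21.9442 ‰

21.94 ‰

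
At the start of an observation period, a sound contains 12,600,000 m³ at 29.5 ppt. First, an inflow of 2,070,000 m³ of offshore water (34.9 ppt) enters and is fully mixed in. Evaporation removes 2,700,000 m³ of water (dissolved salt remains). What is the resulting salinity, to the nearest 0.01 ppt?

37.09 ppt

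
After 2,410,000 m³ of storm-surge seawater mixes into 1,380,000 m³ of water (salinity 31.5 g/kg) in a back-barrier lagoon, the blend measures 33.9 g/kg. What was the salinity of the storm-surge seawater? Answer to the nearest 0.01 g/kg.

Salt balance: 1,380,000×31.5 + 2,410,000×S = 3,790,000×33.9
43,470,000 + 2,410,000·S = 128,481,000
S = (128,481,000 − 43,470,000) / 2,410,000 = 35.2743 g/kg

35.27 g/kg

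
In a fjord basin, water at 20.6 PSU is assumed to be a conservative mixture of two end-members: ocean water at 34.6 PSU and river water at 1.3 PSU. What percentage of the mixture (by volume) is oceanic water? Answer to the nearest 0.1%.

Let g be the oceanic fraction. Salt balance per unit volume:
g×34.6 + (1−g)×1.3 = 20.6
g = (20.6 − 1.3) / (34.6 − 1.3) = 19.3/33.3 = 0.5796

58.0%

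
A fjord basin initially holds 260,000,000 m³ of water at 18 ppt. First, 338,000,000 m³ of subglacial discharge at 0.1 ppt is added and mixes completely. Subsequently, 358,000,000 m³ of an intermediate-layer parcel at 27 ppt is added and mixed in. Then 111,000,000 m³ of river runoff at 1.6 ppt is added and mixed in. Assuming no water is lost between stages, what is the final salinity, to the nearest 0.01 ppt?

13.64 ppt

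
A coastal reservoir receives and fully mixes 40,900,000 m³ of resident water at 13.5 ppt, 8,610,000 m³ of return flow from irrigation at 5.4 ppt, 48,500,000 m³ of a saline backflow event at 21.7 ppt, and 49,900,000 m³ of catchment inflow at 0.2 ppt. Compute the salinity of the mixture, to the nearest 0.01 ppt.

11.23 ppt

Mass of salt is conserved:
salt = 40,900,000×13.5 + 8,610,000×5.4 + 48,500,000×21.7 + 49,900,000×0.2 = 552,150,000 + 46,494,000 + 1,052,450,000 + 9,980,000 = 1,661,074,000
volume = 40,900,000 + 8,610,000 + 48,500,000 + 49,900,000 = 147,910,000 m³
S = 1,661,074,000 / 147,910,000 = 11.2303 ppt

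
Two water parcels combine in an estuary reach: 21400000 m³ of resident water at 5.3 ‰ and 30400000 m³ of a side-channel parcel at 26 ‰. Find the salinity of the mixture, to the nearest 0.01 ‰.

17.45 ‰

Salt balance:
salt = 21,400,000×5.3 + 30,400,000×26 = 113,420,000 + 790,400,000 = 903,820,000
volume = 21,400,000 + 30,400,000 = 51,800,000 m³
S = 903,820,000 / 51,800,000 = 17.4483 ‰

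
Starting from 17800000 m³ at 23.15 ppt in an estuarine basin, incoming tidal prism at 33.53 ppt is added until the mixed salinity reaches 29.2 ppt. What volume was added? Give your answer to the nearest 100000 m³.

Salt balance: 17,800,000×23.15 + V×33.53 = (17,800,000+V)×29.2
412,070,000 + 33.53V = 519,760,000 + 29.2V
107,690,000 = 4.33V
V = 24,870,669.75 m³

24900000 m³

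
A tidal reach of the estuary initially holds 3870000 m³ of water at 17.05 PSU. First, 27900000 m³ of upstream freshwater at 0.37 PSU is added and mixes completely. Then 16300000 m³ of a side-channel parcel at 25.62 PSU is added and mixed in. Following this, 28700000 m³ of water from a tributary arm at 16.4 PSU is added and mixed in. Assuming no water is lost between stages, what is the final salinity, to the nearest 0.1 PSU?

12.6 PSU

Mass of salt is conserved:
Initial salt = 3,870,000×17.05 = 65,983,500
After stage 1: salt = 65,983,500 + 27,900,000×0.37 = 76,306,500; volume = 31,770,000 m³; S = 2.402 PSU
After stage 2: salt = 76,306,500 + 16,300,000×25.62 = 493,912,500; volume = 48,070,000 m³; S = 10.275 PSU
After stage 3: salt = 493,912,500 + 28,700,000×16.4 = 964,592,500; volume = 76,770,000 m³
S = 964,592,500 / 76,770,000 = 12.5647 PSU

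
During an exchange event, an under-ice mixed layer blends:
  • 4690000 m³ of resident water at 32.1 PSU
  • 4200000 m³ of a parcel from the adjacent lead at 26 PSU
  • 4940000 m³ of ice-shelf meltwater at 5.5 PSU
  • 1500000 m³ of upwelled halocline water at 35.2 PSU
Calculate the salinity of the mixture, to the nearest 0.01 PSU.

22.16 PSU

Mass of salt is conserved:
salt = 4,690,000×32.1 + 4,200,000×26 + 4,940,000×5.5 + 1,500,000×35.2 = 150,549,000 + 109,200,000 + 27,170,000 + 52,800,000 = 339,719,000
volume = 4,690,000 + 4,200,000 + 4,940,000 + 1,500,000 = 15,330,000 m³
S = 339,719,000 / 15,330,000 = 22.1604 PSU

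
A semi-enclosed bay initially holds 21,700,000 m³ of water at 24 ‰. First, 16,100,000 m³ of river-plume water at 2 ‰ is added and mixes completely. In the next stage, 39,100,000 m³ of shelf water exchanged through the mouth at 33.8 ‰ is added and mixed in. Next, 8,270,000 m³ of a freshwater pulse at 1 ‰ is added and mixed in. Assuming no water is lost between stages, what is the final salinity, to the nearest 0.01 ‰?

22.11 ‰

By conservation of dissolved salt,
Initial salt = 21,700,000×24 = 520,800,000
After stage 1: salt = 520,800,000 + 16,100,000×2 = 553,000,000; volume = 37,800,000 m³; S = 14.63 ‰
After stage 2: salt = 553,000,000 + 39,100,000×33.8 = 1,874,580,000; volume = 76,900,000 m³; S = 24.377 ‰
After stage 3: salt = 1,874,580,000 + 8,270,000×1 = 1,882,850,000; volume = 85,170,000 m³
S = 1,882,850,000 / 85,170,000 = 22.107 ‰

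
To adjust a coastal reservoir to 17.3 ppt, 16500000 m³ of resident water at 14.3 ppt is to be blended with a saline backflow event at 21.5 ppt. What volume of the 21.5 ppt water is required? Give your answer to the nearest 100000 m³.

11800000 m³

Salt balance: 16,500,000×14.3 + V×21.5 = (16,500,000+V)×17.3
235,950,000 + 21.5V = 285,450,000 + 17.3V
49,500,000 = 4.2V
V = 11,785,714.29 m³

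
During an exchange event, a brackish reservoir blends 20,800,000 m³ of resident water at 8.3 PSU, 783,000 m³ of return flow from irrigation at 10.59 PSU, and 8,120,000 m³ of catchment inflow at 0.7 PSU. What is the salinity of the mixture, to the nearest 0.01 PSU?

Total salt / total volume:
salt = 20,800,000×8.3 + 783,000×10.59 + 8,120,000×0.7 = 172,640,000 + 8,291,970 + 5,684,000 = 186,615,970
volume = 20,800,000 + 783,000 + 8,120,000 = 29,703,000 m³
S = 186,615,970 / 29,703,000 = 6.2827 PSU

6.28 PSU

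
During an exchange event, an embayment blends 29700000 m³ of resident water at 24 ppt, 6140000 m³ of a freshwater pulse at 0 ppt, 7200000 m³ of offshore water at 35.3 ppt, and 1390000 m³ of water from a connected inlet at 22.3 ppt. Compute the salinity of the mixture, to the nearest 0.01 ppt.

22.46 ppt

By conservation of dissolved salt,
salt = 29,700,000×24 + 6,140,000×0 + 7,200,000×35.3 + 1,390,000×22.3 = 712,800,000 + 0 + 254,160,000 + 30,997,000 = 997,957,000
volume = 29,700,000 + 6,140,000 + 7,200,000 + 1,390,000 = 44,430,000 m³
S = 997,957,000 / 44,430,000 = 22.4613 ppt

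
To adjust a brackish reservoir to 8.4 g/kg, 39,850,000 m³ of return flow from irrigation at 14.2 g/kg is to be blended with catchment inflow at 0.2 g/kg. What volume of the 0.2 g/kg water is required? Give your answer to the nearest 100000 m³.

Salt balance: 39,850,000×14.2 + V×0.2 = (39,850,000+V)×8.4
565,870,000 + 0.2V = 334,740,000 + 8.4V
231,130,000 = 8.2V
V = 28,186,585.37 m³

28200000 m³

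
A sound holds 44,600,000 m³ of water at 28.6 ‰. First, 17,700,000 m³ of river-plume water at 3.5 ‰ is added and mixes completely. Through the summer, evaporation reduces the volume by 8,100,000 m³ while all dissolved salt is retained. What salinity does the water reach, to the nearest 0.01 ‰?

After mixing: salt = 44,600,000×28.6 + 17,700,000×3.5 = 1,337,510,000; volume = 62,300,000 m³
After evaporation: salt unchanged = 1,337,510,000; volume = 62,300,000 − 8,100,000 = 54,200,000 m³
S = 1,337,510,000 / 54,200,000 = 24.6773 ‰

24.68 ‰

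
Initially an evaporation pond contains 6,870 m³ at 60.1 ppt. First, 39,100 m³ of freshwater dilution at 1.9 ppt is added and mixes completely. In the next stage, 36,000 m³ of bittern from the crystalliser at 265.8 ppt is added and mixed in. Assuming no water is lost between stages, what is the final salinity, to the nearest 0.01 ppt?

122.68 ppt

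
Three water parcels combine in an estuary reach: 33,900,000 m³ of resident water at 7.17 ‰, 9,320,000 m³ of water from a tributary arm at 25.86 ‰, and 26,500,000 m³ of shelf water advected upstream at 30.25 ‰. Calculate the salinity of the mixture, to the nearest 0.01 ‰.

18.44 ‰

Total salt / total volume:
salt = 33,900,000×7.17 + 9,320,000×25.86 + 26,500,000×30.25 = 243,063,000 + 241,015,200 + 801,625,000 = 1,285,703,200
volume = 33,900,000 + 9,320,000 + 26,500,000 = 69,720,000 m³
S = 1,285,703,200 / 69,720,000 = 18.441 ‰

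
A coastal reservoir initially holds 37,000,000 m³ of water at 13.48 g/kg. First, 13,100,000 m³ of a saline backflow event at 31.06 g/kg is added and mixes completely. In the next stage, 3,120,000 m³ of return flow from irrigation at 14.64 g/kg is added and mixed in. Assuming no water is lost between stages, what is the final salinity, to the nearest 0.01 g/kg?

Salt balance:
Initial salt = 37,000,000×13.48 = 498,760,000
After stage 1: salt = 498,760,000 + 13,100,000×31.06 = 905,646,000; volume = 50,100,000 m³; S = 18.077 g/kg
After stage 2: salt = 905,646,000 + 3,120,000×14.64 = 951,322,800; volume = 53,220,000 m³
S = 951,322,800 / 53,220,000 = 17.8753 g/kg

17.88 g/kg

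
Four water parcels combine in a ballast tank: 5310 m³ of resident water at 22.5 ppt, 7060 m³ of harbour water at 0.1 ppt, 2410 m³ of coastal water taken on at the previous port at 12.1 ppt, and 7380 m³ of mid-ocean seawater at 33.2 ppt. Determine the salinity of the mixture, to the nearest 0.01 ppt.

Total salt / total volume:
salt = 5,310×22.5 + 7,060×0.1 + 2,410×12.1 + 7,380×33.2 = 119,475 + 706 + 29,161 + 245,016 = 394,358
volume = 5,310 + 7,060 + 2,410 + 7,380 = 22,160 m³
S = 394,358 / 22,160 = 17.7959 ppt

17.80 ppt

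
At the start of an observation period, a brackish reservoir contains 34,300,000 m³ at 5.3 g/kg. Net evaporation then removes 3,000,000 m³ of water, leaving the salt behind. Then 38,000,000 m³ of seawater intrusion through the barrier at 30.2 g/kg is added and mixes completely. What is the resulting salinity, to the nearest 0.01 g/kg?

19.18 g/kg

After evaporation: salt = 34,300,000×5.3 = 181,790,000; volume = 34,300,000 − 3,000,000 = 31,300,000 m³
After mixing: salt = 181,790,000 + 38,000,000×30.2 = 1,329,390,000; volume = 31,300,000 + 38,000,000 = 69,300,000 m³
S = 1,329,390,000 / 69,300,000 = 19.1831 g/kg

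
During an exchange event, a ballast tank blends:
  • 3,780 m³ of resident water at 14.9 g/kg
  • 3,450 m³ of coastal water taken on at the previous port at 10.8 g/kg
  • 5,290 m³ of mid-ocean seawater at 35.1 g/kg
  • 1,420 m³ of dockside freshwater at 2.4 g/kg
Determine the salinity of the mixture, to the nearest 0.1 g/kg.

Mass of salt is conserved:
salt = 3,780×14.9 + 3,450×10.8 + 5,290×35.1 + 1,420×2.4 = 56,322 + 37,260 + 185,679 + 3,408 = 282,669
volume = 3,780 + 3,450 + 5,290 + 1,420 = 13,940 m³
S = 282,669 / 13,940 = 20.278 g/kg

20.3 g/kg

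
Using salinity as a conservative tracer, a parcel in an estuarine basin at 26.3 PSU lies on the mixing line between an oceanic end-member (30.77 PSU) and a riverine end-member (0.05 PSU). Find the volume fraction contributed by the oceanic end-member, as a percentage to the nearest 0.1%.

85.4%

Let g be the oceanic fraction. Salt balance per unit volume:
g×30.77 + (1−g)×0.05 = 26.3
g = (26.3 − 0.05) / (30.77 − 0.05) = 26.25/30.72 = 0.8545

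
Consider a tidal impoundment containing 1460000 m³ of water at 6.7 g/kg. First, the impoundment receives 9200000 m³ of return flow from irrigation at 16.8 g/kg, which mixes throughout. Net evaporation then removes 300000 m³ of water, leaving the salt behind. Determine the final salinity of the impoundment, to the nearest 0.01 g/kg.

After mixing: salt = 1,460,000×6.7 + 9,200,000×16.8 = 164,342,000; volume = 10,660,000 m³
After evaporation: salt unchanged = 164,342,000; volume = 10,660,000 − 300,000 = 10,360,000 m³
S = 164,342,000 / 10,360,000 = 15.8631 g/kg

15.86 g/kg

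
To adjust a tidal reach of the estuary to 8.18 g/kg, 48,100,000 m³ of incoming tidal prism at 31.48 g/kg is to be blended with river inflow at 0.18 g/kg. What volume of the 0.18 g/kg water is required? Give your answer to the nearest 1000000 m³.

Salt balance: 48,100,000×31.48 + V×0.18 = (48,100,000+V)×8.18
1,514,188,000 + 0.18V = 393,458,000 + 8.18V
1,120,730,000 = 8V
V = 140,091,250 m³

140000000 m³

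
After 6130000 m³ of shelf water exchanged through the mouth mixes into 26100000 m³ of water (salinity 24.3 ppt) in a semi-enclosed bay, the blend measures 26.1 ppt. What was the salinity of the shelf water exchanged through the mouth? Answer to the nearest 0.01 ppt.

Salt balance: 26,100,000×24.3 + 6,130,000×S = 32,230,000×26.1
634,230,000 + 6,130,000·S = 841,203,000
S = (841,203,000 − 634,230,000) / 6,130,000 = 33.7639 ppt

33.76 ppt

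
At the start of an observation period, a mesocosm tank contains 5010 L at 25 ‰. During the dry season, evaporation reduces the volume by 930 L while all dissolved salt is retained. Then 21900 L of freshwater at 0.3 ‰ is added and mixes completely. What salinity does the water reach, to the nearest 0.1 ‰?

After evaporation: salt = 5,010×25 = 125,250; volume = 5,010 − 930 = 4,080 L
After mixing: salt = 125,250 + 21,900×0.3 = 131,820; volume = 4,080 + 21,900 = 25,980 L
S = 131,820 / 25,980 = 5.0739 ‰

5.1 ‰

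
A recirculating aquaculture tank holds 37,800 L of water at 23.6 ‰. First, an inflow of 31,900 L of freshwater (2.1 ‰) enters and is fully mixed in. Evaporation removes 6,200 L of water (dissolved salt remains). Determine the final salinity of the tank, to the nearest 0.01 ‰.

After mixing: salt = 37,800×23.6 + 31,900×2.1 = 959,070; volume = 69,700 L
After evaporation: salt unchanged = 959,070; volume = 69,700 − 6,200 = 63,500 L
S = 959,070 / 63,500 = 15.1035 ‰

15.10 ‰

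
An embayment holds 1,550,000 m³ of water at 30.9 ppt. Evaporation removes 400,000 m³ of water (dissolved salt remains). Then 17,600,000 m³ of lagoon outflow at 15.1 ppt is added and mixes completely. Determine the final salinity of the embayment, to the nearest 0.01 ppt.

After evaporation: salt = 1,550,000×30.9 = 47,895,000; volume = 1,550,000 − 400,000 = 1,150,000 m³
After mixing: salt = 47,895,000 + 17,600,000×15.1 = 313,655,000; volume = 1,150,000 + 17,600,000 = 18,750,000 m³
S = 313,655,000 / 18,750,000 = 16.7283 ppt

16.73 ppt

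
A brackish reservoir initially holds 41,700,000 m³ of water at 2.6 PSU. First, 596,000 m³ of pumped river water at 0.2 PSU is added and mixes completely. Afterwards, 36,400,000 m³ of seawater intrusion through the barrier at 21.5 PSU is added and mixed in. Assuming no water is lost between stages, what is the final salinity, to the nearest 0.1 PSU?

Mass of salt is conserved:
Initial salt = 41,700,000×2.6 = 108,420,000
After stage 1: salt = 108,420,000 + 596,000×0.2 = 108,539,200; volume = 42,296,000 m³; S = 2.566 PSU
After stage 2: salt = 108,539,200 + 36,400,000×21.5 = 891,139,200; volume = 78,696,000 m³
S = 891,139,200 / 78,696,000 = 11.3238 PSU

11.3 PSU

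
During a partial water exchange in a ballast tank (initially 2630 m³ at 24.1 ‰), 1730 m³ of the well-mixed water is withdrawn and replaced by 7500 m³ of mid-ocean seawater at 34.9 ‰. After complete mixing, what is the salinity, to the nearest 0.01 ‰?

Remaining after removal: 900 m³ at 24.1 ‰ (salt = 21,690)
After addition: salt = 21,690 + 7,500×34.9 = 283,440; volume = 8,400 m³
S = 283,440 / 8,400 = 33.7429 ‰

33.74 ‰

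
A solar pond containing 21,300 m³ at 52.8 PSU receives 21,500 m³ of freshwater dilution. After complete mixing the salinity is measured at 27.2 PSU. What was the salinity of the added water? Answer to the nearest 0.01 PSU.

1.84 PSU

Salt balance: 21,300×52.8 + 21,500×S = 42,800×27.2
1,124,640 + 21,500·S = 1,164,160
S = (1,164,160 − 1,124,640) / 21,500 = 1.8381 PSU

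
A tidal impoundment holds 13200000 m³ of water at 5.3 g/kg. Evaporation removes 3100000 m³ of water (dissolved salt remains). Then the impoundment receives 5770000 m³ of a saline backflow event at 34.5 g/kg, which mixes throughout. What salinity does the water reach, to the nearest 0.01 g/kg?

After evaporation: salt = 13,200,000×5.3 = 69,960,000; volume = 13,200,000 − 3,100,000 = 10,100,000 m³
After mixing: salt = 69,960,000 + 5,770,000×34.5 = 269,025,000; volume = 10,100,000 + 5,770,000 = 15,870,000 m³
S = 269,025,000 / 15,870,000 = 16.9518 g/kg

16.95 g/kg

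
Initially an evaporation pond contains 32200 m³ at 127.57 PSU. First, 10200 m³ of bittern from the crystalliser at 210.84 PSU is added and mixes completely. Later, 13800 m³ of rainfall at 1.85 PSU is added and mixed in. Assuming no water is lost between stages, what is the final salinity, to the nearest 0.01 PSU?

111.81 PSU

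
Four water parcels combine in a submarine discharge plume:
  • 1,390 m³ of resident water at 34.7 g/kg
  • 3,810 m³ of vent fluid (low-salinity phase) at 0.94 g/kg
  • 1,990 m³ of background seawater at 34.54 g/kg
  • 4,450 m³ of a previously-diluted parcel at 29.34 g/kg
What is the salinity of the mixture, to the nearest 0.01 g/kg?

21.57 g/kg

Conserving salt mass:
salt = 1,390×34.7 + 3,810×0.94 + 1,990×34.54 + 4,450×29.34 = 48,233 + 3,581.4 + 68,734.6 + 130,563 = 251,112
volume = 1,390 + 3,810 + 1,990 + 4,450 = 11,640 m³
S = 251,112 / 11,640 = 21.5732 g/kg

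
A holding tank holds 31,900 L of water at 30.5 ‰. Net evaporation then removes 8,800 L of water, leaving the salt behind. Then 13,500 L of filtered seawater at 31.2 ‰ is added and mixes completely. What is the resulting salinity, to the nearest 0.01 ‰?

After evaporation: salt = 31,900×30.5 = 972,950; volume = 31,900 − 8,800 = 23,100 L
After mixing: salt = 972,950 + 13,500×31.2 = 1,394,150; volume = 23,100 + 13,500 = 36,600 L
S = 1,394,150 / 36,600 = 38.0915 ‰

38.09 ‰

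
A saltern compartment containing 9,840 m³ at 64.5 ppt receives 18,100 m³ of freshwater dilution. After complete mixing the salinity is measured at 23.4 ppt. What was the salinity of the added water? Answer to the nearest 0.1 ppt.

1.1 ppt

Salt balance: 9,840×64.5 + 18,100×S = 27,940×23.4
634,680 + 18,100·S = 653,796
S = (653,796 − 634,680) / 18,100 = 1.0561 ppt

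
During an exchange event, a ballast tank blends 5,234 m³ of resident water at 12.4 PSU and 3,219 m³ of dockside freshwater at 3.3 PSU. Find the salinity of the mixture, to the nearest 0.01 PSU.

Conserving salt mass:
salt = 5,234×12.4 + 3,219×3.3 = 64,901.6 + 10,622.7 = 75,524.3
volume = 5,234 + 3,219 = 8,453 m³
S = 75,524.3 / 8,453 = 8.9346 PSU

8.93 PSU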